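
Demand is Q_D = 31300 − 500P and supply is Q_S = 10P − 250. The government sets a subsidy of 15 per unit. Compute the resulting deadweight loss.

1102.94

In inverse form: demand P = 62.6 − 0.002Q, supply P = 25 + 0.1Q.
Competitive equilibrium: 62.6 − 0.002Q = 25 + 0.1Q → Q* = 368.6275, P* = 61.8627.
The subsidy lowers effective supply by 15: P = 10 + 0.1Q.
New quantity: 62.6 − 0.002Q = 10 + 0.1Q → Q' = 515.6863.
Overproduction ΔQ = 515.6863 − 368.6275 = 147.0588; wedge = subsidy = 15.
Deadweight loss = ½ × 147.0588 × 15 = 1102.94.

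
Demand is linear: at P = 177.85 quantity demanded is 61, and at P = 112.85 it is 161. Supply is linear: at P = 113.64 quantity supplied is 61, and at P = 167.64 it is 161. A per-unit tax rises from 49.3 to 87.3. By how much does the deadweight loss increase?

2181.01

Demand slope = (112.85 − 177.85)/(161 − 61) = −0.65, so P = 217.5 − 0.65Q.
Supply slope = (167.64 − 113.64)/(161 − 61) = 0.54, so P = 80.7 + 0.54Q.
Competitive equilibrium: 217.5 − 0.65Q = 80.7 + 0.54Q → Q* = 114.958, P* = 142.7773.
For a per-unit tax t: ΔQ = t/1.19, so DWL = ½·t·(t/1.19) = t²/2.38.
At t = 49.3: DWL = 1021.214. At t = 87.3: DWL = 3202.223.
Increase = 3202.223 − 1021.214 = 2181.01.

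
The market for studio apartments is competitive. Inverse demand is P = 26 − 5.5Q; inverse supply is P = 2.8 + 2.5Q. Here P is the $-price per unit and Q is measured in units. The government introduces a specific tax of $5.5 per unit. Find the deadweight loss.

$1.89

Competitive equilibrium: 26 − 5.5Q = 2.8 + 2.5Q → Q* = 2.9, P* = 10.05.
With the tax, the buyer price exceeds the seller price by 5.5: (26 − 5.5Q) − (2.8 + 2.5Q) = 5.5 → Q' = 2.2125.
ΔQ = 2.9 − 2.2125 = 0.6875; the wedge equals the tax, 5.5.
Deadweight loss = ½ × 0.6875 × 5.5 = $1.89.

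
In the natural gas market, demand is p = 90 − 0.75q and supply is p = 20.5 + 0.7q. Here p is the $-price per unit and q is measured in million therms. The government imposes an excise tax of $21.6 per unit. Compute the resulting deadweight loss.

$160.88 million

Competitive equilibrium: 90 − 0.75q = 20.5 + 0.7q → q* = 47.931, p* = 54.0517.
With the tax, the buyer price exceeds the seller price by 21.6: (90 − 0.75q) − (20.5 + 0.7q) = 21.6 → q' = 33.0345.
Δq = 47.931 − 33.0345 = 14.8965; the wedge equals the tax, 21.6.
Deadweight loss = ½ × 14.8965 × 21.6 = $160.88 million.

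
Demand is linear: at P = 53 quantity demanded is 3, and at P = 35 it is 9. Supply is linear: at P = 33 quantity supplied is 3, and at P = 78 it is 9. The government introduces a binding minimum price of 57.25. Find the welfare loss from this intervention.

Demand slope = (35 − 53)/(9 − 3) = −3, so P = 62 − 3Q.
Supply slope = (78 − 33)/(9 − 3) = 7.5, so P = 10.5 + 7.5Q.
Competitive equilibrium: 62 − 3Q = 10.5 + 7.5Q → Q* = 4.9048, P* = 47.2857.
At the floor P = 57.25, quantity demanded = (62 − 57.25)/3 = 1.5833.
Sellers' marginal cost at Q' = 1.5833: 10.5 + 7.5·1.5833 = 22.3748.
ΔQ = 4.9048 − 1.5833 = 3.3215; wedge = 57.25 − 22.3748 = 34.8752.
The triangle = ½ × 3.3215 × 34.8752 = 57.92.

57.92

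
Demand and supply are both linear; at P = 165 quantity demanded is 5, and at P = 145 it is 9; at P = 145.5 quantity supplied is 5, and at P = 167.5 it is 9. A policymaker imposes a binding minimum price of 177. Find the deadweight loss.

95.15

Demand slope = (145 − 165)/(9 − 5) = −5, so P = 190 − 5Q.
Supply slope = (167.5 − 145.5)/(9 − 5) = 5.5, so P = 118 + 5.5Q.
Competitive equilibrium: 190 − 5Q = 118 + 5.5Q → Q* = 6.8571, P* = 155.7143.
At the floor P = 177, quantity demanded = (190 − 177)/5 = 2.6.
Sellers' marginal cost at Q' = 2.6: 118 + 5.5·2.6 = 132.3.
ΔQ = 6.8571 − 2.6 = 4.2571; wedge = 177 − 132.3 = 44.7.
Deadweight loss = ½ × 4.2571 × 44.7 = 95.15.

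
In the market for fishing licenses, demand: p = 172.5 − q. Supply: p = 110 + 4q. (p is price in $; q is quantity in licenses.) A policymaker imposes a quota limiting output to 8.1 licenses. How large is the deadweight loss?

Competitive equilibrium: 172.5 − q = 110 + 4q → q* = 12.5, p* = 160.
At q = 8.1: demand price = 172.5 − 1·8.1 = 164.4; supply price = 110 + 4·8.1 = 142.4.
Δq = 12.5 − 8.1 = 4.4; wedge = 164.4 − 142.4 = 22.
Welfare loss = ½ × 4.4 × 22 = $48.40.

$48.40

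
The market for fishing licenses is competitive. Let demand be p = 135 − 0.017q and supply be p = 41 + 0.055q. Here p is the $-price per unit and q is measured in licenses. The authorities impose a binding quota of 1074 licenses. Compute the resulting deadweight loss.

Competitive equilibrium: 135 − 0.017q = 41 + 0.055q → q* = 1305.5556, p* = 112.8056.
At q = 1074: demand price = 135 − 0.017·1074 = 116.742; supply price = 41 + 0.055·1074 = 100.07.
Δq = 1305.5556 − 1074 = 231.5556; wedge = 116.742 − 100.07 = 16.672.
The triangle = ½ × 231.5556 × 16.672 = $1930.25.

$1930.25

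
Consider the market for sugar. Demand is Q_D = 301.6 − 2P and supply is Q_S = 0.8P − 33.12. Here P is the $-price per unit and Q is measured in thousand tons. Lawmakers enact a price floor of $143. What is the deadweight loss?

In inverse form: demand P = 150.8 − 0.5Q, supply P = 41.4 + 1.25Q.
Competitive equilibrium: 150.8 − 0.5Q = 41.4 + 1.25Q → Q* = 62.5143, P* = 119.5429.
At the floor P = 143, quantity demanded = (150.8 − 143)/0.5 = 15.6.
Sellers' marginal cost at Q' = 15.6: 41.4 + 1.25·15.6 = 60.9.
ΔQ = 62.5143 − 15.6 = 46.9143; wedge = 143 − 60.9 = 82.1.
Deadweight loss = ½ × 46.9143 × 82.1 = $1925.83 thousand.

$1925.83 thousand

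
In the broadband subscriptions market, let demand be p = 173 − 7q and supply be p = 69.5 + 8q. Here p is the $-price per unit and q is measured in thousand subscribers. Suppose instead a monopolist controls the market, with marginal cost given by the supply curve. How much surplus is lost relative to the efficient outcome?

Competitive equilibrium: 173 − 7q = 69.5 + 8q → q* = 6.9, p* = 124.7.
Marginal revenue: MR = 173 − 14q. Set MR = MC: 173 − 14q = 69.5 + 8q → q_m = 4.7045.
Price p_m = 173 − 7·4.7045 = 140.0685; MC(q_m) = 69.5 + 8·4.7045 = 107.136.
Competitive q* = 6.9, so Δq = 2.1955; wedge = 140.0685 − 107.136 = 32.9325.
Deadweight loss = ½ × 2.1955 × 32.9325 = $36.15 thousand.

$36.15 thousand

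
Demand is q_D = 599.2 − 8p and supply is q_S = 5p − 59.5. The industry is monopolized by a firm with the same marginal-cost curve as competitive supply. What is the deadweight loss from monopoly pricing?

471.15

In inverse form: demand p = 74.9 − 0.125q, supply p = 11.9 + 0.2q.
Competitive equilibrium: 74.9 − 0.125q = 11.9 + 0.2q → q* = 193.8462, p* = 50.6692.
Marginal revenue: MR = 74.9 − 0.25q. Set MR = MC: 74.9 − 0.25q = 11.9 + 0.2q → q_m = 140.
Price p_m = 74.9 − 0.125·140 = 57.4; MC(q_m) = 11.9 + 0.2·140 = 39.9.
Competitive q* = 193.8462, so Δq = 53.8462; wedge = 57.4 − 39.9 = 17.5.
Welfare loss = ½ × 53.8462 × 17.5 = 471.15.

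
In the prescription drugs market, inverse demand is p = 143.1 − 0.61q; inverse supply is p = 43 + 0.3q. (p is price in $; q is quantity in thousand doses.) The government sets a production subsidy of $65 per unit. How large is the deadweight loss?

Competitive equilibrium: 143.1 − 0.61q = 43 + 0.3q → q* = 110, p* = 76.
The subsidy lowers effective supply by 65: p = 0.3q − 22.
New quantity: 143.1 − 0.61q = 0.3q − 22 → q' = 181.4286.
Overproduction Δq = 181.4286 − 110 = 71.4286; wedge = subsidy = 65.
Welfare loss = ½ × 71.4286 × 65 = $2321.43 thousand.

$2321.43 thousand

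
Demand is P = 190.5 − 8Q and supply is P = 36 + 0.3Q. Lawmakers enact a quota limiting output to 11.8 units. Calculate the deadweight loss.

Competitive equilibrium: 190.5 − 8Q = 36 + 0.3Q → Q* = 18.6145, P* = 41.5843.
At Q = 11.8: demand price = 190.5 − 8·11.8 = 96.1; supply price = 36 + 0.3·11.8 = 39.54.
ΔQ = 18.6145 − 11.8 = 6.8145; wedge = 96.1 − 39.54 = 56.56.
The triangle = ½ × 6.8145 × 56.56 = 192.71.

192.71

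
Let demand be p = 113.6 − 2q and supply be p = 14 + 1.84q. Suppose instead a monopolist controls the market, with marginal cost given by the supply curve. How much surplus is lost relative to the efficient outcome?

Competitive equilibrium: 113.6 − 2q = 14 + 1.84q → q* = 25.9375, p* = 61.725.
Marginal revenue: MR = 113.6 − 4q. Set MR = MC: 113.6 − 4q = 14 + 1.84q → q_m = 17.0548.
Price p_m = 113.6 − 2·17.0548 = 79.4904; MC(q_m) = 14 + 1.84·17.0548 = 45.3808.
Competitive q* = 25.9375, so Δq = 8.8827; wedge = 79.4904 − 45.3808 = 34.1096.
The triangle = ½ × 8.8827 × 34.1096 = 151.49.

151.49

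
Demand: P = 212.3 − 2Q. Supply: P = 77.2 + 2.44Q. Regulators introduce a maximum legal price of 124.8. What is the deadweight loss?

Competitive equilibrium: 212.3 − 2Q = 77.2 + 2.44Q → Q* = 30.4279, P* = 151.4441.
At the ceiling P = 124.8, quantity supplied = (124.8 − 77.2)/2.44 = 19.5082.
Willingness to pay at Q' = 19.5082: 212.3 − 2·19.5082 = 173.2836.
ΔQ = 30.4279 − 19.5082 = 10.9197; wedge = 173.2836 − 124.8 = 48.4836.
Deadweight loss = ½ × 10.9197 × 48.4836 = 264.71.

264.71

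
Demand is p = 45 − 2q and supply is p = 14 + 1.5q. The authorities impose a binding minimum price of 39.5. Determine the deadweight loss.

65.27

Competitive equilibrium: 45 − 2q = 14 + 1.5q → q* = 8.8571, p* = 27.2857.
At the floor p = 39.5, quantity demanded = (45 − 39.5)/2 = 2.75.
Sellers' marginal cost at q' = 2.75: 14 + 1.5·2.75 = 18.125.
Δq = 8.8571 − 2.75 = 6.1071; wedge = 39.5 − 18.125 = 21.375.
DWL = ½ × 6.1071 × 21.375 = 65.27.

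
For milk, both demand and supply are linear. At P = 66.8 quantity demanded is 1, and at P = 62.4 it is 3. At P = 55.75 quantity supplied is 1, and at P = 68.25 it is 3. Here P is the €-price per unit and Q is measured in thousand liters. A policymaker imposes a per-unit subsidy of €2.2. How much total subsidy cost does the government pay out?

€5.65 thousand

Demand slope = (62.4 − 66.8)/(3 − 1) = −2.2, so P = 69 − 2.2Q.
Supply slope = (68.25 − 55.75)/(3 − 1) = 6.25, so P = 49.5 + 6.25Q.
Competitive equilibrium: 69 − 2.2Q = 49.5 + 6.25Q → Q* = 2.3077, P* = 63.9231.
The subsidy lowers effective supply by 2.2: P = 47.3 + 6.25Q.
New quantity: 69 − 2.2Q = 47.3 + 6.25Q → Q' = 2.568.
Total subsidy cost = 2.2 × 2.568 = €5.65 thousand.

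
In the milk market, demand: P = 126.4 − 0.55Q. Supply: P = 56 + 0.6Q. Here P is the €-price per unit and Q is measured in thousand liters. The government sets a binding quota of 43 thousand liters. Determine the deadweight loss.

Competitive equilibrium: 126.4 − 0.55Q = 56 + 0.6Q → Q* = 61.2174, P* = 92.7304.
At Q = 43: demand price = 126.4 − 0.55·43 = 102.75; supply price = 56 + 0.6·43 = 81.8.
ΔQ = 61.2174 − 43 = 18.2174; wedge = 102.75 − 81.8 = 20.95.
DWL = ½ × 18.2174 × 20.95 = €190.83 thousand.

€190.83 thousand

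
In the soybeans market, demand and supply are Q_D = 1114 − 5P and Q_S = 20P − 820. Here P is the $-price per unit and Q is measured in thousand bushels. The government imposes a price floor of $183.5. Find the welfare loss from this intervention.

In inverse form: demand P = 222.8 − 0.2Q, supply P = 41 + 0.05Q.
Competitive equilibrium: 222.8 − 0.2Q = 41 + 0.05Q → Q* = 727.2, P* = 77.36.
At the floor P = 183.5, quantity demanded = (222.8 − 183.5)/0.2 = 196.5.
Sellers' marginal cost at Q' = 196.5: 41 + 0.05·196.5 = 50.825.
ΔQ = 727.2 − 196.5 = 530.7; wedge = 183.5 − 50.825 = 132.675.
The triangle = ½ × 530.7 × 132.675 = $35205.31 thousand.

$35205.31 thousand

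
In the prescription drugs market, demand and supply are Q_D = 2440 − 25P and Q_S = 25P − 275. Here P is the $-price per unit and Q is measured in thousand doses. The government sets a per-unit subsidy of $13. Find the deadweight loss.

In inverse form: demand P = 97.6 − 0.04Q, supply P = 11 + 0.04Q.
Competitive equilibrium: 97.6 − 0.04Q = 11 + 0.04Q → Q* = 1082.5, P* = 54.3.
The subsidy lowers effective supply by 13: P = 0.04Q − 2.
New quantity: 97.6 − 0.04Q = 0.04Q − 2 → Q' = 1245.
Overproduction ΔQ = 1245 − 1082.5 = 162.5; wedge = subsidy = 13.
Welfare loss = ½ × 162.5 × 13 = $1056.25 thousand.

$1056.25 thousand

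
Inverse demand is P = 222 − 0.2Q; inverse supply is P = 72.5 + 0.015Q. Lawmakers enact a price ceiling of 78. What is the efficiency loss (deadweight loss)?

11613.44

Competitive equilibrium: 222 − 0.2Q = 72.5 + 0.015Q → Q* = 695.3488, P* = 82.9302.
At the ceiling P = 78, quantity supplied = (78 − 72.5)/0.015 = 366.6667.
Willingness to pay at Q' = 366.6667: 222 − 0.2·366.6667 = 148.6667.
ΔQ = 695.3488 − 366.6667 = 328.6821; wedge = 148.6667 − 78 = 70.6667.
DWL = ½ × 328.6821 × 70.6667 = 11613.44.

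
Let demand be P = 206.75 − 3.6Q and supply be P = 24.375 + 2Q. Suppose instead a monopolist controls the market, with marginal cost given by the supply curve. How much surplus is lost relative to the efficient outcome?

Competitive equilibrium: 206.75 − 3.6Q = 24.375 + 2Q → Q* = 32.567, P* = 89.5089.
Marginal revenue: MR = 206.75 − 7.2Q. Set MR = MC: 206.75 − 7.2Q = 24.375 + 2Q → Q_m = 19.8234.
Price P_m = 206.75 − 3.6·19.8234 = 135.3858; MC(Q_m) = 24.375 + 2·19.8234 = 64.0218.
Competitive Q* = 32.567, so ΔQ = 12.7436; wedge = 135.3858 − 64.0218 = 71.364.
Welfare loss = ½ × 12.7436 × 71.364 = 454.72.

454.72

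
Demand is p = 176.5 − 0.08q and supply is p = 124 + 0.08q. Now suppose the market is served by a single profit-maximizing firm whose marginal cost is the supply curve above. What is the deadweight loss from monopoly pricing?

Competitive equilibrium: 176.5 − 0.08q = 124 + 0.08q → q* = 328.125, p* = 150.25.
Marginal revenue: MR = 176.5 − 0.16q. Set MR = MC: 176.5 − 0.16q = 124 + 0.08q → q_m = 218.75.
Price p_m = 176.5 − 0.08·218.75 = 159; MC(q_m) = 124 + 0.08·218.75 = 141.5.
Competitive q* = 328.125, so Δq = 109.375; wedge = 159 − 141.5 = 17.5.
DWL = ½ × 109.375 × 17.5 = 957.03.

957.03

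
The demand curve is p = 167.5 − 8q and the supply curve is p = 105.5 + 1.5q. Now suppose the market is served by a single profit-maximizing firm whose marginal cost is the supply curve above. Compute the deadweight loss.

Competitive equilibrium: 167.5 − 8q = 105.5 + 1.5q → q* = 6.5263, p* = 115.2895.
Marginal revenue: MR = 167.5 − 16q. Set MR = MC: 167.5 − 16q = 105.5 + 1.5q → q_m = 3.5429.
Price p_m = 167.5 − 8·3.5429 = 139.1568; MC(q_m) = 105.5 + 1.5·3.5429 = 110.8144.
Competitive q* = 6.5263, so Δq = 2.9834; wedge = 139.1568 − 110.8144 = 28.3424.
The triangle = ½ × 2.9834 × 28.3424 = 42.28.

42.28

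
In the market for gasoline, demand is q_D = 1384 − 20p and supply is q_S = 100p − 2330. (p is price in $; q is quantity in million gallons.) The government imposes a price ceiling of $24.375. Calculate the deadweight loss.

$12969.19 million

In inverse form: demand p = 69.2 − 0.05q, supply p = 23.3 + 0.01q.
Competitive equilibrium: 69.2 − 0.05q = 23.3 + 0.01q → q* = 765, p* = 30.95.
At the ceiling p = 24.375, quantity supplied = (24.375 − 23.3)/0.01 = 107.5.
Willingness to pay at q' = 107.5: 69.2 − 0.05·107.5 = 63.825.
Δq = 765 − 107.5 = 657.5; wedge = 63.825 − 24.375 = 39.45.
DWL = ½ × 657.5 × 39.45 = $12969.19 million.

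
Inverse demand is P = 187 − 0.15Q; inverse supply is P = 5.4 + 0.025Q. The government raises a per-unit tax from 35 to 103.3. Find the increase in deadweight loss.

26988.26

Competitive equilibrium: 187 − 0.15Q = 5.4 + 0.025Q → Q* = 1037.7143, P* = 31.3429.
For a per-unit tax t: ΔQ = t/0.175, so DWL = ½·t·(t/0.175) = t²/0.35.
At t = 35: DWL = 3500. At t = 103.3: DWL = 30488.257.
Increase = 30488.257 − 3500 = 26988.26.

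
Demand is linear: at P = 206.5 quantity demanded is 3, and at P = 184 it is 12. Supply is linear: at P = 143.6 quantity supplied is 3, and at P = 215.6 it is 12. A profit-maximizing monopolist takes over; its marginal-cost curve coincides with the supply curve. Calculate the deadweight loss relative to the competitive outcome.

15.69

Demand slope = (184 − 206.5)/(12 − 3) = −2.5, so P = 214 − 2.5Q.
Supply slope = (215.6 − 143.6)/(12 − 3) = 8, so P = 119.6 + 8Q.
Competitive equilibrium: 214 − 2.5Q = 119.6 + 8Q → Q* = 8.9905, P* = 191.5238.
Marginal revenue: MR = 214 − 5Q. Set MR = MC: 214 − 5Q = 119.6 + 8Q → Q_m = 7.2615.
Price P_m = 214 − 2.5·7.2615 = 195.8463; MC(Q_m) = 119.6 + 8·7.2615 = 177.692.
Competitive Q* = 8.9905, so ΔQ = 1.729; wedge = 195.8463 − 177.692 = 18.1543.
Deadweight loss = ½ × 1.729 × 18.1543 = 15.69.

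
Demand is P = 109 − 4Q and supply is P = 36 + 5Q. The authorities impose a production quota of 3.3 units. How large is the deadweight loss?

Competitive equilibrium: 109 − 4Q = 36 + 5Q → Q* = 8.1111, P* = 76.5556.
At Q = 3.3: demand price = 109 − 4·3.3 = 95.8; supply price = 36 + 5·3.3 = 52.5.
ΔQ = 8.1111 − 3.3 = 4.8111; wedge = 95.8 − 52.5 = 43.3.
DWL = ½ × 4.8111 × 43.3 = 104.16.

104.16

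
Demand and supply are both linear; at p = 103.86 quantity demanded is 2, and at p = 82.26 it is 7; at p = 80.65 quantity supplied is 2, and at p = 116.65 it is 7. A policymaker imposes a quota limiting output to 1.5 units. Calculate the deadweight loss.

Demand slope = (82.26 − 103.86)/(7 − 2) = −4.32, so p = 112.5 − 4.32q.
Supply slope = (116.65 − 80.65)/(7 − 2) = 7.2, so p = 66.25 + 7.2q.
Competitive equilibrium: 112.5 − 4.32q = 66.25 + 7.2q → q* = 4.0148, p* = 95.1563.
At q = 1.5: demand price = 112.5 − 4.32·1.5 = 106.02; supply price = 66.25 + 7.2·1.5 = 77.05.
Δq = 4.0148 − 1.5 = 2.5148; wedge = 106.02 − 77.05 = 28.97.
Deadweight loss = ½ × 2.5148 × 28.97 = 36.43.

36.43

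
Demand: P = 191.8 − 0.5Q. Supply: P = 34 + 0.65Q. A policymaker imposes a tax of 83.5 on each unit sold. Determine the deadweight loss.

3031.41

Competitive equilibrium: 191.8 − 0.5Q = 34 + 0.65Q → Q* = 137.2174, P* = 123.1913.
With the tax, the buyer price exceeds the seller price by 83.5: (191.8 − 0.5Q) − (34 + 0.65Q) = 83.5 → Q' = 64.6087.
ΔQ = 137.2174 − 64.6087 = 72.6087; the wedge equals the tax, 83.5.
DWL = ½ × 72.6087 × 83.5 = 3031.41.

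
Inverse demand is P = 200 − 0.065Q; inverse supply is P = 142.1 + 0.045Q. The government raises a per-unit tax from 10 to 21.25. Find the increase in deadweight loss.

Competitive equilibrium: 200 − 0.065Q = 142.1 + 0.045Q → Q* = 526.3636, P* = 165.7864.
For a per-unit tax t: ΔQ = t/0.11, so DWL = ½·t·(t/0.11) = t²/0.22.
At t = 10: DWL = 454.545. At t = 21.25: DWL = 2052.557.
Increase = 2052.557 − 454.545 = 1598.01.

1598.01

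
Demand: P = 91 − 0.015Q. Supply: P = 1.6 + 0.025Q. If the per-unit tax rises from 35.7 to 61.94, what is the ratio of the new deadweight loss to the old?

3.010

Competitive equilibrium: 91 − 0.015Q = 1.6 + 0.025Q → Q* = 2235, P* = 57.475.
For a per-unit tax t: ΔQ = t/0.04, so DWL = ½·t·(t/0.04) = t²/0.08.
At t = 35.7: DWL = 15931.125. At t = 61.94: DWL = 47957.045.
Ratio = (61.94/35.7)² = 3.010.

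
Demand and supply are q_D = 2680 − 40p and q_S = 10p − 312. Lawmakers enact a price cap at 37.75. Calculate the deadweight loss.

3049.80

In inverse form: demand p = 67 − 0.025q, supply p = 31.2 + 0.1q.
Competitive equilibrium: 67 − 0.025q = 31.2 + 0.1q → q* = 286.4, p* = 59.84.
At the ceiling p = 37.75, quantity supplied = (37.75 − 31.2)/0.1 = 65.5.
Willingness to pay at q' = 65.5: 67 − 0.025·65.5 = 65.3625.
Δq = 286.4 − 65.5 = 220.9; wedge = 65.3625 − 37.75 = 27.6125.
Welfare loss = ½ × 220.9 × 27.6125 = 3049.80.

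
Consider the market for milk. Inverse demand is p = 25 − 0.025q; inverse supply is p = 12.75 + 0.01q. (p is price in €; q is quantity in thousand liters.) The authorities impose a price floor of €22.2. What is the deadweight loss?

€991.27 thousand

Competitive equilibrium: 25 − 0.025q = 12.75 + 0.01q → q* = 350, p* = 16.25.
At the floor p = 22.2, quantity demanded = (25 − 22.2)/0.025 = 112.
Sellers' marginal cost at q' = 112: 12.75 + 0.01·112 = 13.87.
Δq = 350 − 112 = 238; wedge = 22.2 − 13.87 = 8.33.
Welfare loss = ½ × 238 × 8.33 = €991.27 thousand.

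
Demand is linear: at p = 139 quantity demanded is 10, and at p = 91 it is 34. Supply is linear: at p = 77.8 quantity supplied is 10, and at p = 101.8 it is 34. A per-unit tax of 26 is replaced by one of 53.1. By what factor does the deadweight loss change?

Demand slope = (91 − 139)/(34 − 10) = −2, so p = 159 − 2q.
Supply slope = (101.8 − 77.8)/(34 − 10) = 1, so p = 67.8 + q.
Competitive equilibrium: 159 − 2q = 67.8 + q → q* = 30.4, p* = 98.2.
For a per-unit tax t: Δq = t/3, so DWL = ½·t·(t/3) = t²/6.
At t = 26: DWL = 112.667. At t = 53.1: DWL = 469.935.
Ratio = (53.1/26)² = 4.171.

4.171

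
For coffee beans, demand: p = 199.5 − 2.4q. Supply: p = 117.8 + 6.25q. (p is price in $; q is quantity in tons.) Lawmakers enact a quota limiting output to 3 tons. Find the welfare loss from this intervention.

$179.66

Competitive equilibrium: 199.5 − 2.4q = 117.8 + 6.25q → q* = 9.4451, p* = 176.8318.
At q = 3: demand price = 199.5 − 2.4·3 = 192.3; supply price = 117.8 + 6.25·3 = 136.55.
Δq = 9.4451 − 3 = 6.4451; wedge = 192.3 − 136.55 = 55.75.
Deadweight loss = ½ × 6.4451 × 55.75 = $179.66.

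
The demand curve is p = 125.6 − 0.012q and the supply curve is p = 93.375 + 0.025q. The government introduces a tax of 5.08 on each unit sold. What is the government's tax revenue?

Competitive equilibrium: 125.6 − 0.012q = 93.375 + 0.025q → q* = 870.94595, p* = 115.14865.
With the tax, the buyer price exceeds the seller price by 5.08: (125.6 − 0.012q) − (93.375 + 0.025q) = 5.08 → q' = 733.64865.
Tax revenue = 5.08 × 733.64865 = 3726.94.

3726.94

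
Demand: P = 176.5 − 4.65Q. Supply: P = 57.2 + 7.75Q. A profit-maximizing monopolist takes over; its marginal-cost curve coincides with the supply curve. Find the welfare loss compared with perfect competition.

42.69

Competitive equilibrium: 176.5 − 4.65Q = 57.2 + 7.75Q → Q* = 9.621, P* = 131.7625.
Marginal revenue: MR = 176.5 − 9.3Q. Set MR = MC: 176.5 − 9.3Q = 57.2 + 7.75Q → Q_m = 6.9971.
Price P_m = 176.5 − 4.65·6.9971 = 143.9635; MC(Q_m) = 57.2 + 7.75·6.9971 = 111.4275.
Competitive Q* = 9.621, so ΔQ = 2.6239; wedge = 143.9635 − 111.4275 = 32.536.
The triangle = ½ × 2.6239 × 32.536 = 42.69.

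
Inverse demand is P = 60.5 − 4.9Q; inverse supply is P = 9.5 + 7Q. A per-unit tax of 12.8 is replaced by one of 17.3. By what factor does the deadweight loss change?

Competitive equilibrium: 60.5 − 4.9Q = 9.5 + 7Q → Q* = 4.2857, P* = 39.5.
For a per-unit tax t: ΔQ = t/11.9, so DWL = ½·t·(t/11.9) = t²/23.8.
At t = 12.8: DWL = 6.884. At t = 17.3: DWL = 12.575.
Ratio = (17.3/12.8)² = 1.827.

1.827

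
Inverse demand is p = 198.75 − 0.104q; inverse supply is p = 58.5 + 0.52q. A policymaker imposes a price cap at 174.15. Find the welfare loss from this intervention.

Competitive equilibrium: 198.75 − 0.104q = 58.5 + 0.52q → q* = 224.7596, p* = 175.375.
At the ceiling p = 174.15, quantity supplied = (174.15 − 58.5)/0.52 = 222.4038.
Willingness to pay at q' = 222.4038: 198.75 − 0.104·222.4038 = 175.62.
Δq = 224.7596 − 222.4038 = 2.3558; wedge = 175.62 − 174.15 = 1.47.
Deadweight loss = ½ × 2.3558 × 1.47 = 1.73.

1.73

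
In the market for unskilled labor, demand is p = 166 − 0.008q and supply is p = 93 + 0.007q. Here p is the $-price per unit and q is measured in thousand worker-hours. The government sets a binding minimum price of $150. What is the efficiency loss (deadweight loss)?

$61633.33 thousand

Competitive equilibrium: 166 − 0.008q = 93 + 0.007q → q* = 4866.6667, p* = 127.0667.
At the floor p = 150, quantity demanded = (166 − 150)/0.008 = 2000.
Sellers' marginal cost at q' = 2000: 93 + 0.007·2000 = 107.
Δq = 4866.6667 − 2000 = 2866.6667; wedge = 150 − 107 = 43.
Deadweight loss = ½ × 2866.6667 × 43 = $61633.33 thousand.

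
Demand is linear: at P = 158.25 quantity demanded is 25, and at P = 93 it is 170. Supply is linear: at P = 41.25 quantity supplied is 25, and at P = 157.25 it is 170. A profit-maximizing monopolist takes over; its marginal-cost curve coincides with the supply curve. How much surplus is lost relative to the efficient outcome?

Demand slope = (93 − 158.25)/(170 − 25) = −0.45, so P = 169.5 − 0.45Q.
Supply slope = (157.25 − 41.25)/(170 − 25) = 0.8, so P = 21.25 + 0.8Q.
Competitive equilibrium: 169.5 − 0.45Q = 21.25 + 0.8Q → Q* = 118.6, P* = 116.13.
Marginal revenue: MR = 169.5 − 0.9Q. Set MR = MC: 169.5 − 0.9Q = 21.25 + 0.8Q → Q_m = 87.2059.
Price P_m = 169.5 − 0.45·87.2059 = 130.2573; MC(Q_m) = 21.25 + 0.8·87.2059 = 91.0147.
Competitive Q* = 118.6, so ΔQ = 31.3941; wedge = 130.2573 − 91.0147 = 39.2426.
Welfare loss = ½ × 31.3941 × 39.2426 = 615.99.

615.99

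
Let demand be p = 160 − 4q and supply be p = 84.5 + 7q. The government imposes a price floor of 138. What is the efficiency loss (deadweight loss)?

Competitive equilibrium: 160 − 4q = 84.5 + 7q → q* = 6.8636, p* = 132.5455.
At the floor p = 138, quantity demanded = (160 − 138)/4 = 5.5.
Sellers' marginal cost at q' = 5.5: 84.5 + 7·5.5 = 123.
Δq = 6.8636 − 5.5 = 1.3636; wedge = 138 − 123 = 15.
Deadweight loss = ½ × 1.3636 × 15 = 10.23.

10.23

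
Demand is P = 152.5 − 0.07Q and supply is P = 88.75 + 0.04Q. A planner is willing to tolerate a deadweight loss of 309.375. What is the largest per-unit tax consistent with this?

Competitive equilibrium: 152.5 − 0.07Q = 88.75 + 0.04Q → Q* = 579.5455, P* = 111.9318.
A tax t gives ΔQ = t/0.11 and wedge t, so DWL = t²/0.22.
t²/0.22 = 309.375 → t² = 68.0625 → t = 8.25.

8.25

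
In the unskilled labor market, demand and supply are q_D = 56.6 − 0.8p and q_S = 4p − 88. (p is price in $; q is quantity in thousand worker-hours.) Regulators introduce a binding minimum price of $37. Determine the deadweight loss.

In inverse form: demand p = 70.75 − 1.25q, supply p = 22 + 0.25q.
Competitive equilibrium: 70.75 − 1.25q = 22 + 0.25q → q* = 32.5, p* = 30.125.
At the floor p = 37, quantity demanded = (70.75 − 37)/1.25 = 27.
Sellers' marginal cost at q' = 27: 22 + 0.25·27 = 28.75.
Δq = 32.5 − 27 = 5.5; wedge = 37 − 28.75 = 8.25.
The triangle = ½ × 5.5 × 8.25 = $22.69 thousand.

$22.69 thousand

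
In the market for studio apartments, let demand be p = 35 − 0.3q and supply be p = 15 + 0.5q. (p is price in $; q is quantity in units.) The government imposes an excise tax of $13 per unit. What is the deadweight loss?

Competitive equilibrium: 35 − 0.3q = 15 + 0.5q → q* = 25, p* = 27.5.
With the tax, the buyer price exceeds the seller price by 13: (35 − 0.3q) − (15 + 0.5q) = 13 → q' = 8.75.
Δq = 25 − 8.75 = 16.25; the wedge equals the tax, 13.
Welfare loss = ½ × 16.25 × 13 = $105.625.

$105.625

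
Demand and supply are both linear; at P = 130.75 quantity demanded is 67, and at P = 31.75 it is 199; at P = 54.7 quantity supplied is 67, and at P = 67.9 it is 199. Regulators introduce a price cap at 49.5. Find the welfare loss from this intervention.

8505.92

Demand slope = (31.75 − 130.75)/(199 − 67) = −0.75, so P = 181 − 0.75Q.
Supply slope = (67.9 − 54.7)/(199 − 67) = 0.1, so P = 48 + 0.1Q.
Competitive equilibrium: 181 − 0.75Q = 48 + 0.1Q → Q* = 156.4706, P* = 63.6471.
At the ceiling P = 49.5, quantity supplied = (49.5 − 48)/0.1 = 15.
Willingness to pay at Q' = 15: 181 − 0.75·15 = 169.75.
ΔQ = 156.4706 − 15 = 141.4706; wedge = 169.75 − 49.5 = 120.25.
Welfare loss = ½ × 141.4706 × 120.25 = 8505.92.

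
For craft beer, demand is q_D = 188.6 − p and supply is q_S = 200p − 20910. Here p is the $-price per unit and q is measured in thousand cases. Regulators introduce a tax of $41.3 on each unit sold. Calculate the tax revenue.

$1756.79 thousand

In inverse form: demand p = 188.6 − q, supply p = 104.55 + 0.005q.
Competitive equilibrium: 188.6 − q = 104.55 + 0.005q → q* = 83.6318, p* = 104.9682.
With the tax, the buyer price exceeds the seller price by 41.3: (188.6 − q) − (104.55 + 0.005q) = 41.3 → q' = 42.5373.
Tax revenue = 41.3 × 42.5373 = $1756.79 thousand.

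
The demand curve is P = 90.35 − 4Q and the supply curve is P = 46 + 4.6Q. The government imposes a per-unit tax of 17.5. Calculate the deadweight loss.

Competitive equilibrium: 90.35 − 4Q = 46 + 4.6Q → Q* = 5.157, P* = 69.7221.
With the tax, the buyer price exceeds the seller price by 17.5: (90.35 − 4Q) − (46 + 4.6Q) = 17.5 → Q' = 3.1221.
ΔQ = 5.157 − 3.1221 = 2.0349; the wedge equals the tax, 17.5.
DWL = ½ × 2.0349 × 17.5 = 17.81.

17.81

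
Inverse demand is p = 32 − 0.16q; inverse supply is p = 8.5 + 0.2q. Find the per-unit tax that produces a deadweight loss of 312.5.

15

Competitive equilibrium: 32 − 0.16q = 8.5 + 0.2q → q* = 65.2778, p* = 21.5556.
A tax t gives Δq = t/0.36 and wedge t, so DWL = t²/0.72.
t²/0.72 = 312.5 → t² = 225 → t = 15.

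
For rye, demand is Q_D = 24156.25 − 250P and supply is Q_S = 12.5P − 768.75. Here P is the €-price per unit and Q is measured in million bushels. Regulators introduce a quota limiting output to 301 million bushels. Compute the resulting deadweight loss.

In inverse form: demand P = 96.625 − 0.004Q, supply P = 61.5 + 0.08Q.
Competitive equilibrium: 96.625 − 0.004Q = 61.5 + 0.08Q → Q* = 418.1548, P* = 94.9524.
At Q = 301: demand price = 96.625 − 0.004·301 = 95.421; supply price = 61.5 + 0.08·301 = 85.58.
ΔQ = 418.1548 − 301 = 117.1548; wedge = 95.421 − 85.58 = 9.841.
DWL = ½ × 117.1548 × 9.841 = €576.46 million.

€576.46 million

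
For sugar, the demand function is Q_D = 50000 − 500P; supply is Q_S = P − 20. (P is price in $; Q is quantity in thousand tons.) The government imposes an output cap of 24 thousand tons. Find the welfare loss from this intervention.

$1562.19 thousand

In inverse form: demand P = 100 − 0.002Q, supply P = 20 + Q.
Competitive equilibrium: 100 − 0.002Q = 20 + Q → Q* = 79.8403, P* = 99.8403.
At Q = 24: demand price = 100 − 0.002·24 = 99.952; supply price = 20 + 1·24 = 44.
ΔQ = 79.8403 − 24 = 55.8403; wedge = 99.952 − 44 = 55.952.
Welfare loss = ½ × 55.8403 × 55.952 = $1562.19 thousand.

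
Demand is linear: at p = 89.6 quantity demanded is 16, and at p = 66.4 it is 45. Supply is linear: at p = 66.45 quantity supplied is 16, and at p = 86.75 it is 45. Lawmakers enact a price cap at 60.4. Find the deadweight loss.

434.75

Demand slope = (66.4 − 89.6)/(45 − 16) = −0.8, so p = 102.4 − 0.8q.
Supply slope = (86.75 − 66.45)/(45 − 16) = 0.7, so p = 55.25 + 0.7q.
Competitive equilibrium: 102.4 − 0.8q = 55.25 + 0.7q → q* = 31.4333, p* = 77.2533.
At the ceiling p = 60.4, quantity supplied = (60.4 − 55.25)/0.7 = 7.3571.
Willingness to pay at q' = 7.3571: 102.4 − 0.8·7.3571 = 96.5143.
Δq = 31.4333 − 7.3571 = 24.0762; wedge = 96.5143 − 60.4 = 36.1143.
The triangle = ½ × 24.0762 × 36.1143 = 434.75.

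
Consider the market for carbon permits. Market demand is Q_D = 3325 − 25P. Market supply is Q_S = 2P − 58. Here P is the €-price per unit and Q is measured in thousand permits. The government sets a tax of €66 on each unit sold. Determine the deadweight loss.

€4033.33 thousand

In inverse form: demand P = 133 − 0.04Q, supply P = 29 + 0.5Q.
Competitive equilibrium: 133 − 0.04Q = 29 + 0.5Q → Q* = 192.5926, P* = 125.2963.
With the tax, the buyer price exceeds the seller price by 66: (133 − 0.04Q) − (29 + 0.5Q) = 66 → Q' = 70.3704.
ΔQ = 192.5926 − 70.3704 = 122.2222; the wedge equals the tax, 66.
Welfare loss = ½ × 122.2222 × 66 = €4033.33 thousand.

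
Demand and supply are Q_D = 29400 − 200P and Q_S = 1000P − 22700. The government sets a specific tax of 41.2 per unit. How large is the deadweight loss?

141453.33

In inverse form: demand P = 147 − 0.005Q, supply P = 22.7 + 0.001Q.
Competitive equilibrium: 147 − 0.005Q = 22.7 + 0.001Q → Q* = 20716.6667, P* = 43.4167.
With the tax, the buyer price exceeds the seller price by 41.2: (147 − 0.005Q) − (22.7 + 0.001Q) = 41.2 → Q' = 13850.
ΔQ = 20716.6667 − 13850 = 6866.6667; the wedge equals the tax, 41.2.
Welfare loss = ½ × 6866.6667 × 41.2 = 141453.33.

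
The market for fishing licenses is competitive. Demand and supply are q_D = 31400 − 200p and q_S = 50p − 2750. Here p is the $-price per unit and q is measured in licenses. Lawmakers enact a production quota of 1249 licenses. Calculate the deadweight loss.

$100182.01

In inverse form: demand p = 157 − 0.005q, supply p = 55 + 0.02q.
Competitive equilibrium: 157 − 0.005q = 55 + 0.02q → q* = 4080, p* = 136.6.
At q = 1249: demand price = 157 − 0.005·1249 = 150.755; supply price = 55 + 0.02·1249 = 79.98.
Δq = 4080 − 1249 = 2831; wedge = 150.755 − 79.98 = 70.775.
DWL = ½ × 2831 × 70.775 = $100182.01.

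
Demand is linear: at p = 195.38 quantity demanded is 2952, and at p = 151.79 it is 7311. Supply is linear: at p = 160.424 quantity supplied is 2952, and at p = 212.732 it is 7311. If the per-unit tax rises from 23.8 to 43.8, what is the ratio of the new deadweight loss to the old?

Demand slope = (151.79 − 195.38)/(7311 − 2952) = −0.01, so p = 224.9 − 0.01q.
Supply slope = (212.732 − 160.424)/(7311 − 2952) = 0.012, so p = 125 + 0.012q.
Competitive equilibrium: 224.9 − 0.01q = 125 + 0.012q → q* = 4540.9091, p* = 179.4909.
For a per-unit tax t: Δq = t/0.022, so DWL = ½·t·(t/0.022) = t²/0.044.
At t = 23.8: DWL = 12873.636. At t = 43.8: DWL = 43600.909.
Ratio = (43.8/23.8)² = 3.387.

3.387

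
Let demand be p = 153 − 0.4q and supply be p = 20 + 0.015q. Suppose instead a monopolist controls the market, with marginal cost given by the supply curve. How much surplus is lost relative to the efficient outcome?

Competitive equilibrium: 153 − 0.4q = 20 + 0.015q → q* = 320.4819, p* = 24.8072.
Marginal revenue: MR = 153 − 0.8q. Set MR = MC: 153 − 0.8q = 20 + 0.015q → q_m = 163.1902.
Price p_m = 153 − 0.4·163.1902 = 87.7239; MC(q_m) = 20 + 0.015·163.1902 = 22.4479.
Competitive q* = 320.4819, so Δq = 157.2917; wedge = 87.7239 − 22.4479 = 65.276.
DWL = ½ × 157.2917 × 65.276 = 5133.69.

5133.69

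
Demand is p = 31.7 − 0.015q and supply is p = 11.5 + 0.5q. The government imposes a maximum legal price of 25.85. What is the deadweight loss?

28.52

Competitive equilibrium: 31.7 − 0.015q = 11.5 + 0.5q → q* = 39.2233, p* = 31.1117.
At the ceiling p = 25.85, quantity supplied = (25.85 − 11.5)/0.5 = 28.7.
Willingness to pay at q' = 28.7: 31.7 − 0.015·28.7 = 31.2695.
Δq = 39.2233 − 28.7 = 10.5233; wedge = 31.2695 − 25.85 = 5.4195.
Deadweight loss = ½ × 10.5233 × 5.4195 = 28.52.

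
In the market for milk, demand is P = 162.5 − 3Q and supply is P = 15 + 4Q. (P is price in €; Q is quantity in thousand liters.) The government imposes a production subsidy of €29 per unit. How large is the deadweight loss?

€60.07 thousand

Competitive equilibrium: 162.5 − 3Q = 15 + 4Q → Q* = 21.0714, P* = 99.2857.
The subsidy lowers effective supply by 29: P = 4Q − 14.
New quantity: 162.5 − 3Q = 4Q − 14 → Q' = 25.2143.
Overproduction ΔQ = 25.2143 − 21.0714 = 4.1429; wedge = subsidy = 29.
Deadweight loss = ½ × 4.1429 × 29 = €60.07 thousand.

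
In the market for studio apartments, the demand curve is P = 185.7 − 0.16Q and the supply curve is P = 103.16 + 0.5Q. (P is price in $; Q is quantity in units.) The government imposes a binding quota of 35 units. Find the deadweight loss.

$2676.60

Competitive equilibrium: 185.7 − 0.16Q = 103.16 + 0.5Q → Q* = 125.0606, P* = 165.6903.
At Q = 35: demand price = 185.7 − 0.16·35 = 180.1; supply price = 103.16 + 0.5·35 = 120.66.
ΔQ = 125.0606 − 35 = 90.0606; wedge = 180.1 − 120.66 = 59.44.
Deadweight loss = ½ × 90.0606 × 59.44 = $2676.60.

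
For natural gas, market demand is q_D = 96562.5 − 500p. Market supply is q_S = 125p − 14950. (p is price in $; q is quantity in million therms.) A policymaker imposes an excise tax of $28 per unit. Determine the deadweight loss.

In inverse form: demand p = 193.125 − 0.002q, supply p = 119.6 + 0.008q.
Competitive equilibrium: 193.125 − 0.002q = 119.6 + 0.008q → q* = 7352.5, p* = 178.42.
With the tax, the buyer price exceeds the seller price by 28: (193.125 − 0.002q) − (119.6 + 0.008q) = 28 → q' = 4552.5.
Δq = 7352.5 − 4552.5 = 2800; the wedge equals the tax, 28.
Deadweight loss = ½ × 2800 × 28 = $39200 million.

$39200 million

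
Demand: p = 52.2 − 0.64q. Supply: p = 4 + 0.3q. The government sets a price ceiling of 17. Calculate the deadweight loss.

29.65

Competitive equilibrium: 52.2 − 0.64q = 4 + 0.3q → q* = 51.2766, p* = 19.38298.
At the ceiling p = 17, quantity supplied = (17 − 4)/0.3 = 43.33333.
Willingness to pay at q' = 43.33333: 52.2 − 0.64·43.33333 = 24.46667.
Δq = 51.2766 − 43.33333 = 7.94327; wedge = 24.46667 − 17 = 7.46667.
Welfare loss = ½ × 7.94327 × 7.46667 = 29.65.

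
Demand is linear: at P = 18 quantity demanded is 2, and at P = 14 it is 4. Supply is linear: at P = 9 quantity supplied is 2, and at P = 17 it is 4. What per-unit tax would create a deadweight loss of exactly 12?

Demand slope = (14 − 18)/(4 − 2) = −2, so P = 22 − 2Q.
Supply slope = (17 − 9)/(4 − 2) = 4, so P = 1 + 4Q.
Competitive equilibrium: 22 − 2Q = 1 + 4Q → Q* = 3.5, P* = 15.
A tax t gives ΔQ = t/6 and wedge t, so DWL = t²/12.
t²/12 = 12 → t² = 144 → t = 12.

12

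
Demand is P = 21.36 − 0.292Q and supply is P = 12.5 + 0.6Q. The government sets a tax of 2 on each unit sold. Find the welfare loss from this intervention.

2.24

Competitive equilibrium: 21.36 − 0.292Q = 12.5 + 0.6Q → Q* = 9.9327, P* = 18.4596.
With the tax, the buyer price exceeds the seller price by 2: (21.36 − 0.292Q) − (12.5 + 0.6Q) = 2 → Q' = 7.6906.
ΔQ = 9.9327 − 7.6906 = 2.2421; the wedge equals the tax, 2.
Deadweight loss = ½ × 2.2421 × 2 = 2.24.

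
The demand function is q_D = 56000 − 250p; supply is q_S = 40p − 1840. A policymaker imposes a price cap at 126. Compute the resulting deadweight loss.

In inverse form: demand p = 224 − 0.004q, supply p = 46 + 0.025q.
Competitive equilibrium: 224 − 0.004q = 46 + 0.025q → q* = 6137.931, p* = 199.4483.
At the ceiling p = 126, quantity supplied = (126 − 46)/0.025 = 3200.
Willingness to pay at q' = 3200: 224 − 0.004·3200 = 211.2.
Δq = 6137.931 − 3200 = 2937.931; wedge = 211.2 − 126 = 85.2.
The triangle = ½ × 2937.931 × 85.2 = 125155.86.

125155.86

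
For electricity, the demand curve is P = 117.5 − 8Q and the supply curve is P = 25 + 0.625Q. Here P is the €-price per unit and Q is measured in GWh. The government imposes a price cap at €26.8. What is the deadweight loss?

Competitive equilibrium: 117.5 − 8Q = 25 + 0.625Q → Q* = 10.7246, P* = 31.7029.
At the ceiling P = 26.8, quantity supplied = (26.8 − 25)/0.625 = 2.88.
Willingness to pay at Q' = 2.88: 117.5 − 8·2.88 = 94.46.
ΔQ = 10.7246 − 2.88 = 7.8446; wedge = 94.46 − 26.8 = 67.66.
Deadweight loss = ½ × 7.8446 × 67.66 = €265.38.

€265.38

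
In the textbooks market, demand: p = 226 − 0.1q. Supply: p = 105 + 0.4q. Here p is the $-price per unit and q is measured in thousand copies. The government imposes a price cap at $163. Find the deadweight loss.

$2352.25 thousand

Competitive equilibrium: 226 − 0.1q = 105 + 0.4q → q* = 242, p* = 201.8.
At the ceiling p = 163, quantity supplied = (163 − 105)/0.4 = 145.
Willingness to pay at q' = 145: 226 − 0.1·145 = 211.5.
Δq = 242 − 145 = 97; wedge = 211.5 − 163 = 48.5.
DWL = ½ × 97 × 48.5 = $2352.25 thousand.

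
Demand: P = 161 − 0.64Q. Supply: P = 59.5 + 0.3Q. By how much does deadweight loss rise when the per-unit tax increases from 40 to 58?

938.30

Competitive equilibrium: 161 − 0.64Q = 59.5 + 0.3Q → Q* = 107.9787, P* = 91.8936.
For a per-unit tax t: ΔQ = t/0.94, so DWL = ½·t·(t/0.94) = t²/1.88.
At t = 40: DWL = 851.064. At t = 58: DWL = 1789.362.
Increase = 1789.362 − 851.064 = 938.30.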